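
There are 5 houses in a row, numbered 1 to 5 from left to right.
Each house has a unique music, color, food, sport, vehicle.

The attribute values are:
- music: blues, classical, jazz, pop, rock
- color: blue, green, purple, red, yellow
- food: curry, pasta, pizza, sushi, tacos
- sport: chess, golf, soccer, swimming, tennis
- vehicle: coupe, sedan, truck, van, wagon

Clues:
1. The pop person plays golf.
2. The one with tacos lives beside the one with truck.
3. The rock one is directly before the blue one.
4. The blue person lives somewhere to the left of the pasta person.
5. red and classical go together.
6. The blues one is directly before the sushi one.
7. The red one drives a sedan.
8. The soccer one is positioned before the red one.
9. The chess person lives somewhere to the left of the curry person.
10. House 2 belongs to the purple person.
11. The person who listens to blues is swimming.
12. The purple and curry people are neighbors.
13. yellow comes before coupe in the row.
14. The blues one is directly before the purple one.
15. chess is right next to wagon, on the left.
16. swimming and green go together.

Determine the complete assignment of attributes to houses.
Solution:

House | Music | Color | Food | Sport | Vehicle
----------------------------------------------
  1   | blues | green | tacos | swimming | van
  2   | jazz | purple | sushi | chess | truck
  3   | rock | yellow | curry | soccer | wagon
  4   | pop | blue | pizza | golf | coupe
  5   | classical | red | pasta | tennis | sedan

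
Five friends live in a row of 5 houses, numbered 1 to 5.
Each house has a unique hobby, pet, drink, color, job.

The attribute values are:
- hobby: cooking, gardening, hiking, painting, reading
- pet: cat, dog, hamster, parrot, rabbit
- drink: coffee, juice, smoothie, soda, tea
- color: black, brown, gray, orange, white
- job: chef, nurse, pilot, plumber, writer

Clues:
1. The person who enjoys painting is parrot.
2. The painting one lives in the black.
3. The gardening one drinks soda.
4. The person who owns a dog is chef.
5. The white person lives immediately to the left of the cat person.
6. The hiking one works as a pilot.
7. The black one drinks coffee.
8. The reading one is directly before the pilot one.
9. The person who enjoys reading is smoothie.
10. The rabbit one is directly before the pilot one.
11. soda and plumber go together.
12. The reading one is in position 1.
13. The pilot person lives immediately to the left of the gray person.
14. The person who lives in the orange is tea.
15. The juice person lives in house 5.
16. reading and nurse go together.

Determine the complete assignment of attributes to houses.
Solution:

House | Hobby | Pet | Drink | Color | Job
-----------------------------------------
  1   | reading | rabbit | smoothie | white | nurse
  2   | hiking | cat | tea | orange | pilot
  3   | gardening | hamster | soda | gray | plumber
  4   | painting | parrot | coffee | black | writer
  5   | cooking | dog | juice | brown | chef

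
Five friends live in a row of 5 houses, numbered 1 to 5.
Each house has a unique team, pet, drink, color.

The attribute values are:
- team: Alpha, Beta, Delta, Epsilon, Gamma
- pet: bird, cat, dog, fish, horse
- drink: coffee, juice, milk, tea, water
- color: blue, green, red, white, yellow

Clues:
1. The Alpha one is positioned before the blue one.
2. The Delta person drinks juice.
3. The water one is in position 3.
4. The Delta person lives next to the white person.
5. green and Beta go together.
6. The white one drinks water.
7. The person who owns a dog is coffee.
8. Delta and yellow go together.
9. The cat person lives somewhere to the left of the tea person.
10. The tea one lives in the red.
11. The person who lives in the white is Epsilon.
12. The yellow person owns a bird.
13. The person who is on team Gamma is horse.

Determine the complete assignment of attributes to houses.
Solution:

House | Team | Pet | Drink | Color
----------------------------------
  1   | Beta | dog | coffee | green
  2   | Delta | bird | juice | yellow
  3   | Epsilon | cat | water | white
  4   | Alpha | fish | tea | red
  5   | Gamma | horse | milk | blue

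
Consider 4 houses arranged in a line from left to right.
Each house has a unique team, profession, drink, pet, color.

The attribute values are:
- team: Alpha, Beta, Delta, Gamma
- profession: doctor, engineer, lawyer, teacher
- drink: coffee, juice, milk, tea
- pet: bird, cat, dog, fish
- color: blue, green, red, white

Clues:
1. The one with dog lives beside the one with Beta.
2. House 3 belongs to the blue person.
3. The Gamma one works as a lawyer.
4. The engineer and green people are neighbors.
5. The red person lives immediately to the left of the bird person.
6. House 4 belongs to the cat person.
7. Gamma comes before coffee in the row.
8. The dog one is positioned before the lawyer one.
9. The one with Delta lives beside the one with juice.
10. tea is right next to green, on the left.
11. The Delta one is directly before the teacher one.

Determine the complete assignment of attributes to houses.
Solution:

House | Team | Profession | Drink | Pet | Color
-----------------------------------------------
  1   | Delta | engineer | tea | dog | red
  2   | Beta | teacher | juice | bird | green
  3   | Gamma | lawyer | milk | fish | blue
  4   | Alpha | doctor | coffee | cat | white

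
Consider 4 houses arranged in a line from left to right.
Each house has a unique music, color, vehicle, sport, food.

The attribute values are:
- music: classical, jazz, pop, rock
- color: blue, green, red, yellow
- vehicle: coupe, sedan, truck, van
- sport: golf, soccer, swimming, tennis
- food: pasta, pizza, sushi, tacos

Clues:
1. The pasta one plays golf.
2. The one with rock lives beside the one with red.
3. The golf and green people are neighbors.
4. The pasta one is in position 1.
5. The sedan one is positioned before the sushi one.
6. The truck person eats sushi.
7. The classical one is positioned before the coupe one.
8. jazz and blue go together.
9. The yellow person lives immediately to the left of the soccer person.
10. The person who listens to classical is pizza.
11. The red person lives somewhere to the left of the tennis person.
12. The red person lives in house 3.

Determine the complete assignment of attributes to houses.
Solution:

House | Music | Color | Vehicle | Sport | Food
----------------------------------------------
  1   | pop | yellow | sedan | golf | pasta
  2   | rock | green | truck | soccer | sushi
  3   | classical | red | van | swimming | pizza
  4   | jazz | blue | coupe | tennis | tacos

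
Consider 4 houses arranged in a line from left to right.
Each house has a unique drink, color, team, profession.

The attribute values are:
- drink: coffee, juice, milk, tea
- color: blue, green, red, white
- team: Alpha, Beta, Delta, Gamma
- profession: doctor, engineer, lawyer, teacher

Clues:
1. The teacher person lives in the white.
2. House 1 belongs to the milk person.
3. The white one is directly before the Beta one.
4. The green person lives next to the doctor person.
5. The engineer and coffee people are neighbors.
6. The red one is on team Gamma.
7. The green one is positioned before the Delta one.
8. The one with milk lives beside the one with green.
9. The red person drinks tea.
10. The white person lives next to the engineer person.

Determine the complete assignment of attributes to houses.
Solution:

House | Drink | Color | Team | Profession
-----------------------------------------
  1   | milk | white | Alpha | teacher
  2   | juice | green | Beta | engineer
  3   | coffee | blue | Delta | doctor
  4   | tea | red | Gamma | lawyer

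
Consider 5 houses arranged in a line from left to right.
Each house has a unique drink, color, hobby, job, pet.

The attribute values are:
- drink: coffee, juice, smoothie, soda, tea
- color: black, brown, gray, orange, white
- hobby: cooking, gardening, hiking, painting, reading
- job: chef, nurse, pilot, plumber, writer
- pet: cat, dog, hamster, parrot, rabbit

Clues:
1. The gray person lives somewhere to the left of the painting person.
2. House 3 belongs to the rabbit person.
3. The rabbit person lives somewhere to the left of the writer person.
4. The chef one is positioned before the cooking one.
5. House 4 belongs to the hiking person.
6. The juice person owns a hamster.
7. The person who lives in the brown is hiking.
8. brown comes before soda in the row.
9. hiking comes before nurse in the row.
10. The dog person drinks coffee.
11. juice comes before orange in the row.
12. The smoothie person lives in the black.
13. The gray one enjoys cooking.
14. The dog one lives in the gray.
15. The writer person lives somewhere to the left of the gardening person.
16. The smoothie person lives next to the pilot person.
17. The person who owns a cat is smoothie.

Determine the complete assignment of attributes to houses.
Solution:

House | Drink | Color | Hobby | Job | Pet
-----------------------------------------
  1   | smoothie | black | reading | chef | cat
  2   | coffee | gray | cooking | pilot | dog
  3   | tea | white | painting | plumber | rabbit
  4   | juice | brown | hiking | writer | hamster
  5   | soda | orange | gardening | nurse | parrot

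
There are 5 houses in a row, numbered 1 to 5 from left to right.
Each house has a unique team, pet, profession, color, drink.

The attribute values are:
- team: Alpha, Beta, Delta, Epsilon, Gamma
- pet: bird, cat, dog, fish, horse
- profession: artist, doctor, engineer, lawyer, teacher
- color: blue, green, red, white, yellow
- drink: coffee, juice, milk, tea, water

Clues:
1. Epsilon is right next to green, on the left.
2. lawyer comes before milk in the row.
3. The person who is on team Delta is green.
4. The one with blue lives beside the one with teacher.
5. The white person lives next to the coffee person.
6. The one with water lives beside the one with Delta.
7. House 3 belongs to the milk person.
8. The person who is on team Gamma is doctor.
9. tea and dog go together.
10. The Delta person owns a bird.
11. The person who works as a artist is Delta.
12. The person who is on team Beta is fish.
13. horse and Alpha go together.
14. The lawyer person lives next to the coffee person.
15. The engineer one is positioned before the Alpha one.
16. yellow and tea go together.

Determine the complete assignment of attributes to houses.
Solution:

House | Team | Pet | Profession | Color | Drink
-----------------------------------------------
  1   | Epsilon | cat | lawyer | white | water
  2   | Delta | bird | artist | green | coffee
  3   | Beta | fish | engineer | blue | milk
  4   | Alpha | horse | teacher | red | juice
  5   | Gamma | dog | doctor | yellow | tea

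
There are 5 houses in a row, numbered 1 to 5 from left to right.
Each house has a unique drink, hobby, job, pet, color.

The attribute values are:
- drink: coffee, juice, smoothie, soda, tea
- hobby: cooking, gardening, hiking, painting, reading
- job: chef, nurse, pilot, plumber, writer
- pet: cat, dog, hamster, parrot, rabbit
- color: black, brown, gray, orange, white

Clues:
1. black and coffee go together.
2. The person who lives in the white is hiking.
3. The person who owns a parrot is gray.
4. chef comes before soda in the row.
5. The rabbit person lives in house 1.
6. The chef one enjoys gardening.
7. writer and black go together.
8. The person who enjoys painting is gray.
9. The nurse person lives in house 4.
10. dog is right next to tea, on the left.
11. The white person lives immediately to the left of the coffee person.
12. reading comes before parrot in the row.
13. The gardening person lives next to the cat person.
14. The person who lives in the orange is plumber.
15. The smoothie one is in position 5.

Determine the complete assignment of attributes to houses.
Solution:

House | Drink | Hobby | Job | Pet | Color
-----------------------------------------
  1   | juice | gardening | chef | rabbit | brown
  2   | soda | hiking | pilot | cat | white
  3   | coffee | reading | writer | dog | black
  4   | tea | painting | nurse | parrot | gray
  5   | smoothie | cooking | plumber | hamster | orange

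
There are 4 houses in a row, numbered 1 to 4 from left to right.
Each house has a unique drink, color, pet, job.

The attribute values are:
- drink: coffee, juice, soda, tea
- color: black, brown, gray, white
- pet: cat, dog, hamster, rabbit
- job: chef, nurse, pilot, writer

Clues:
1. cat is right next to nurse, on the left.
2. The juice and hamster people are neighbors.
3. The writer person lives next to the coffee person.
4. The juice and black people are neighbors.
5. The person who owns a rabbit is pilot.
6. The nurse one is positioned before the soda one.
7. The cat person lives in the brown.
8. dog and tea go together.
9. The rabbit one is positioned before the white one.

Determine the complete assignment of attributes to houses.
Solution:

House | Drink | Color | Pet | Job
---------------------------------
  1   | juice | brown | cat | writer
  2   | coffee | black | hamster | nurse
  3   | soda | gray | rabbit | pilot
  4   | tea | white | dog | chef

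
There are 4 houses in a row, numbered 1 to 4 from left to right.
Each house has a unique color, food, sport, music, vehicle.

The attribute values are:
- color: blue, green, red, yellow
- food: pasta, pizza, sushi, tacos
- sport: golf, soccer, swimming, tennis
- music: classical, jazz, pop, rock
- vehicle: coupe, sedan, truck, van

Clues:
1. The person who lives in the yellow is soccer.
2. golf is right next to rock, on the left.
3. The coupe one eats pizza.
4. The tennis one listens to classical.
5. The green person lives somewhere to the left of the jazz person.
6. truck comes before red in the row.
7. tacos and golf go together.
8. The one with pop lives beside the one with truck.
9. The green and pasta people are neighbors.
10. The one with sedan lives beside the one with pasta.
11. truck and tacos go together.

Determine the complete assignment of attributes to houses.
Solution:

House | Color | Food | Sport | Music | Vehicle
----------------------------------------------
  1   | green | sushi | tennis | classical | sedan
  2   | yellow | pasta | soccer | pop | van
  3   | blue | tacos | golf | jazz | truck
  4   | red | pizza | swimming | rock | coupe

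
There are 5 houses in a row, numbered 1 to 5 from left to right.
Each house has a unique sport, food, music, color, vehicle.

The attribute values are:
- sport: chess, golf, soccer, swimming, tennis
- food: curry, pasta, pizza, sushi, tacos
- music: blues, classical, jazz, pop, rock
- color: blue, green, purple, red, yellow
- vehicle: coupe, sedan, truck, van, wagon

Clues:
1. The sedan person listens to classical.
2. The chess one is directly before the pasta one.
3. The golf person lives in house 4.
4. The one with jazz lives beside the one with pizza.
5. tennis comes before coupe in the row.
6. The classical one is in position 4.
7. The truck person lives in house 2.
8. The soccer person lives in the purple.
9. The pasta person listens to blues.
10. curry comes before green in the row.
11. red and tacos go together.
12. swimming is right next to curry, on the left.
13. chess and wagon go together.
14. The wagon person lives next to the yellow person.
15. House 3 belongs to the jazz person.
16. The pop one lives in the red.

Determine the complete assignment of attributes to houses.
Solution:

House | Sport | Food | Music | Color | Vehicle
----------------------------------------------
  1   | chess | tacos | pop | red | wagon
  2   | swimming | pasta | blues | yellow | truck
  3   | tennis | curry | jazz | blue | van
  4   | golf | pizza | classical | green | sedan
  5   | soccer | sushi | rock | purple | coupe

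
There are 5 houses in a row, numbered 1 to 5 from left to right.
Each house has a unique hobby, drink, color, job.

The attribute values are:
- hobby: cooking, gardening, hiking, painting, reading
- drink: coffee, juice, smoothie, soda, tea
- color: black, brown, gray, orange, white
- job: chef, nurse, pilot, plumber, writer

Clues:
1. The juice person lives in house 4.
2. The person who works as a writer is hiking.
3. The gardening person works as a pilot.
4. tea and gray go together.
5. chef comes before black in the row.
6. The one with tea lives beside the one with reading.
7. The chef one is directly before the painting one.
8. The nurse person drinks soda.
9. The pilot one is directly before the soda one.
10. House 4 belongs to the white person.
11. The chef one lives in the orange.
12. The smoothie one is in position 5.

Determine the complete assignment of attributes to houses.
Solution:

House | Hobby | Drink | Color | Job
-----------------------------------
  1   | gardening | tea | gray | pilot
  2   | reading | soda | brown | nurse
  3   | cooking | coffee | orange | chef
  4   | painting | juice | white | plumber
  5   | hiking | smoothie | black | writer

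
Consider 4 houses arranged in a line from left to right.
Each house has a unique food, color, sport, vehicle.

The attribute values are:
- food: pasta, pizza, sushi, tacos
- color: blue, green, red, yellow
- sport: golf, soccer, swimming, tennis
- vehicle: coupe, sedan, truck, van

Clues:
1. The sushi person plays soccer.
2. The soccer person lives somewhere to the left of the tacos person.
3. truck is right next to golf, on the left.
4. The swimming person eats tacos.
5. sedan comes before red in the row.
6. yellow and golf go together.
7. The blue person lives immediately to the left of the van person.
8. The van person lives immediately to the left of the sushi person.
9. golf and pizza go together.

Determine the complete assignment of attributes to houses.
Solution:

House | Food | Color | Sport | Vehicle
--------------------------------------
  1   | pasta | blue | tennis | truck
  2   | pizza | yellow | golf | van
  3   | sushi | green | soccer | sedan
  4   | tacos | red | swimming | coupe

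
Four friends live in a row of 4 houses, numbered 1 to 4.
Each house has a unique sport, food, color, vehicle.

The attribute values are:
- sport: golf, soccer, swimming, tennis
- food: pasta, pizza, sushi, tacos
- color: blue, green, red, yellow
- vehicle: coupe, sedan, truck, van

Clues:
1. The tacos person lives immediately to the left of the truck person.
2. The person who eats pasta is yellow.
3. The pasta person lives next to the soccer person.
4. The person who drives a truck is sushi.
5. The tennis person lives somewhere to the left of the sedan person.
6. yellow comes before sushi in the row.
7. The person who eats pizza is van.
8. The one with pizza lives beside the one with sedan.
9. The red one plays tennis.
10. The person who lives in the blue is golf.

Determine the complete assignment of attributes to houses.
Solution:

House | Sport | Food | Color | Vehicle
--------------------------------------
  1   | tennis | pizza | red | van
  2   | swimming | pasta | yellow | sedan
  3   | soccer | tacos | green | coupe
  4   | golf | sushi | blue | truck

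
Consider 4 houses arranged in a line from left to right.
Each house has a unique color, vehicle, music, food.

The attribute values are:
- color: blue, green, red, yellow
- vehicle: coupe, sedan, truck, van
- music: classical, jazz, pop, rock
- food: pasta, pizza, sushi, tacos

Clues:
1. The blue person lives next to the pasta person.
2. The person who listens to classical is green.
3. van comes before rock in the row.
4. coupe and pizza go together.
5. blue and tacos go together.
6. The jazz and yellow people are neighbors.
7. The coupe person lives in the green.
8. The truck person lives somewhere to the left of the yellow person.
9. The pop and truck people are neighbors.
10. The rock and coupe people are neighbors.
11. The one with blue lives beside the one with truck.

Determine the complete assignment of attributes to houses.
Solution:

House | Color | Vehicle | Music | Food
--------------------------------------
  1   | blue | van | pop | tacos
  2   | red | truck | jazz | pasta
  3   | yellow | sedan | rock | sushi
  4   | green | coupe | classical | pizza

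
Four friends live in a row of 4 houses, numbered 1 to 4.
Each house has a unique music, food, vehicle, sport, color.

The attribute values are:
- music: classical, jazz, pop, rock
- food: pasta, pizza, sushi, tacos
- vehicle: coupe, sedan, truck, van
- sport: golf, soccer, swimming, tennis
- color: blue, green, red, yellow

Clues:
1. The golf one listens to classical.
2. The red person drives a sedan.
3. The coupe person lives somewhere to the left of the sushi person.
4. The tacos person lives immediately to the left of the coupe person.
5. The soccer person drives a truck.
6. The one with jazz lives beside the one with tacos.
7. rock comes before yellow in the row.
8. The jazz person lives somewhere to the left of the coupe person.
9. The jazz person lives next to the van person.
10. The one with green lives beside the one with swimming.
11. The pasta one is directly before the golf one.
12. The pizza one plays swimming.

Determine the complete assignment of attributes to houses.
Solution:

House | Music | Food | Vehicle | Sport | Color
----------------------------------------------
  1   | jazz | pasta | sedan | tennis | red
  2   | classical | tacos | van | golf | green
  3   | rock | pizza | coupe | swimming | blue
  4   | pop | sushi | truck | soccer | yellow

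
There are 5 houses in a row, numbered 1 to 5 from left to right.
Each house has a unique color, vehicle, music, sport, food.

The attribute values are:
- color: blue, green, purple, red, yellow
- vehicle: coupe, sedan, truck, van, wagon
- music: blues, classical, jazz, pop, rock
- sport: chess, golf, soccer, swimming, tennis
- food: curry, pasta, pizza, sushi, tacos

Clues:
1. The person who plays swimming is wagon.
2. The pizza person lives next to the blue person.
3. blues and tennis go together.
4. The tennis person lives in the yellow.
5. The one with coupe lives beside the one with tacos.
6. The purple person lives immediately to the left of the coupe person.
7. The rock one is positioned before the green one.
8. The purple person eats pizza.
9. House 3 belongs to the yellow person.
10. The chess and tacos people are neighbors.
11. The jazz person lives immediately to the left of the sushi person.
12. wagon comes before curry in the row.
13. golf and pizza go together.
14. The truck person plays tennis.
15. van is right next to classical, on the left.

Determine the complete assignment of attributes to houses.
Solution:

House | Color | Vehicle | Music | Sport | Food
----------------------------------------------
  1   | purple | van | jazz | golf | pizza
  2   | blue | coupe | classical | chess | sushi
  3   | yellow | truck | blues | tennis | tacos
  4   | red | wagon | rock | swimming | pasta
  5   | green | sedan | pop | soccer | curry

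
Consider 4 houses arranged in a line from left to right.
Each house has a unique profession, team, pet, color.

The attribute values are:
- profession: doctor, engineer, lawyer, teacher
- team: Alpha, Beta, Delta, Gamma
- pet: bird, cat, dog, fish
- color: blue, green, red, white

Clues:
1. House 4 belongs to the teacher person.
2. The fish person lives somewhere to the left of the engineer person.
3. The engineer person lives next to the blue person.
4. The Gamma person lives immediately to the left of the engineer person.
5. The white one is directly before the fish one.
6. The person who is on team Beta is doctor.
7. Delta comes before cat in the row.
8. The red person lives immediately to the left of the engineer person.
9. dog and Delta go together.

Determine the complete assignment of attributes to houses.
Solution:

House | Profession | Team | Pet | Color
---------------------------------------
  1   | doctor | Beta | bird | white
  2   | lawyer | Gamma | fish | red
  3   | engineer | Delta | dog | green
  4   | teacher | Alpha | cat | blue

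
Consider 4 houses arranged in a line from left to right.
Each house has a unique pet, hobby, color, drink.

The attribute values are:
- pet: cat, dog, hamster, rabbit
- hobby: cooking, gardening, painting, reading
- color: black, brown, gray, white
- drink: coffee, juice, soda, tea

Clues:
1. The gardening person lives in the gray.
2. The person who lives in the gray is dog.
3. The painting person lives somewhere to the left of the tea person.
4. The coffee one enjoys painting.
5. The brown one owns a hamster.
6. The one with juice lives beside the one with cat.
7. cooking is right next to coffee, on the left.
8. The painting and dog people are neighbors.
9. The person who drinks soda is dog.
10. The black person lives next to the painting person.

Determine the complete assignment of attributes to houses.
Solution:

House | Pet | Hobby | Color | Drink
-----------------------------------
  1   | rabbit | cooking | black | juice
  2   | cat | painting | white | coffee
  3   | dog | gardening | gray | soda
  4   | hamster | reading | brown | tea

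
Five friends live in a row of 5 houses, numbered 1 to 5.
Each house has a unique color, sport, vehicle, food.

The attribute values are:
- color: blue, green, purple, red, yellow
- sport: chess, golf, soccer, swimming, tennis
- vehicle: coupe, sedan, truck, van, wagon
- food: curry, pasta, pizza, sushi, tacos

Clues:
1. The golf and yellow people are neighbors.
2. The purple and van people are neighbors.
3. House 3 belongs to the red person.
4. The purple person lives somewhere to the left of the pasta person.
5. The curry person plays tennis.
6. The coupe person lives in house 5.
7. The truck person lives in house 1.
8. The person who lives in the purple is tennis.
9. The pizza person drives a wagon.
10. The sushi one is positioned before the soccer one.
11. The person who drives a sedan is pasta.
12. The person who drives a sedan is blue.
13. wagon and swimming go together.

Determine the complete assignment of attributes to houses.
Solution:

House | Color | Sport | Vehicle | Food
--------------------------------------
  1   | purple | tennis | truck | curry
  2   | green | chess | van | sushi
  3   | red | swimming | wagon | pizza
  4   | blue | golf | sedan | pasta
  5   | yellow | soccer | coupe | tacos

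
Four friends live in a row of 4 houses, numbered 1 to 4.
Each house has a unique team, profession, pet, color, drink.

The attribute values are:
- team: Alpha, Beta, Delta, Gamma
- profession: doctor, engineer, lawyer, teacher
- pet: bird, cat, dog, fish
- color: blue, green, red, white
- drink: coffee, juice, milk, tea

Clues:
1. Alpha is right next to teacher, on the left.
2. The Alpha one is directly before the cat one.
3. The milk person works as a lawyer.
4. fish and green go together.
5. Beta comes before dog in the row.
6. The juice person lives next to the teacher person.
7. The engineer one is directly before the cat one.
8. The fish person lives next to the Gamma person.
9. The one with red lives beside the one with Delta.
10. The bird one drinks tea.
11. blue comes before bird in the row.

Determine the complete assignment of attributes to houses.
Solution:

House | Team | Profession | Pet | Color | Drink
-----------------------------------------------
  1   | Alpha | engineer | fish | green | juice
  2   | Gamma | teacher | cat | blue | coffee
  3   | Beta | doctor | bird | red | tea
  4   | Delta | lawyer | dog | white | milk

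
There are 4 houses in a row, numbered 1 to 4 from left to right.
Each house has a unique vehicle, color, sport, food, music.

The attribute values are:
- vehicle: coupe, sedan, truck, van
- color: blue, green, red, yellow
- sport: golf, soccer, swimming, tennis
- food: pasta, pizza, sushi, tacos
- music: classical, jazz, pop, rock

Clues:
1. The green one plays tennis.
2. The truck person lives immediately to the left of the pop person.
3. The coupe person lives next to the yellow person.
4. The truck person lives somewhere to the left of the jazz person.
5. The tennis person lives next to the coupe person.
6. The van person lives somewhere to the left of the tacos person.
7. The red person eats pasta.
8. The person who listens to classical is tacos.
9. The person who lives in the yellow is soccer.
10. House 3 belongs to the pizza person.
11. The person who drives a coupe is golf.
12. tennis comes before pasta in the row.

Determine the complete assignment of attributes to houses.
Solution:

House | Vehicle | Color | Sport | Food | Music
----------------------------------------------
  1   | truck | green | tennis | sushi | rock
  2   | coupe | red | golf | pasta | pop
  3   | van | yellow | soccer | pizza | jazz
  4   | sedan | blue | swimming | tacos | classical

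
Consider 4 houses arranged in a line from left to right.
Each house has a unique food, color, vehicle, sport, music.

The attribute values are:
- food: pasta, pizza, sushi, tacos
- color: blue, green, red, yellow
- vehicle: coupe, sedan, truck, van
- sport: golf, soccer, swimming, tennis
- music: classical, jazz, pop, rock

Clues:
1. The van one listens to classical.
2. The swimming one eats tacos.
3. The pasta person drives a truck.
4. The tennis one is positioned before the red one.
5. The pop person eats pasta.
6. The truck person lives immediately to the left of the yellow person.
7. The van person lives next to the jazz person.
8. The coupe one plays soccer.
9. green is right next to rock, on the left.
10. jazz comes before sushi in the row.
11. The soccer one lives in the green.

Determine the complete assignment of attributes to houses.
Solution:

House | Food | Color | Vehicle | Sport | Music
----------------------------------------------
  1   | pasta | blue | truck | tennis | pop
  2   | tacos | yellow | van | swimming | classical
  3   | pizza | green | coupe | soccer | jazz
  4   | sushi | red | sedan | golf | rock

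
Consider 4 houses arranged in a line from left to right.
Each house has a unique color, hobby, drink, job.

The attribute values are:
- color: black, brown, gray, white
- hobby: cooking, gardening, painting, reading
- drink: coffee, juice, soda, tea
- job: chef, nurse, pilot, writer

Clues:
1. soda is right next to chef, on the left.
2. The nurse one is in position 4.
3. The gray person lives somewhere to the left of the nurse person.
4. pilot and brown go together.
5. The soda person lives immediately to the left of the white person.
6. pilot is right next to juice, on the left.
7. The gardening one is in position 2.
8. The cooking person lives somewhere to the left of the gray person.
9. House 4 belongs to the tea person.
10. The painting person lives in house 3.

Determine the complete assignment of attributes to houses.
Solution:

House | Color | Hobby | Drink | Job
-----------------------------------
  1   | brown | cooking | soda | pilot
  2   | white | gardening | juice | chef
  3   | gray | painting | coffee | writer
  4   | black | reading | tea | nurse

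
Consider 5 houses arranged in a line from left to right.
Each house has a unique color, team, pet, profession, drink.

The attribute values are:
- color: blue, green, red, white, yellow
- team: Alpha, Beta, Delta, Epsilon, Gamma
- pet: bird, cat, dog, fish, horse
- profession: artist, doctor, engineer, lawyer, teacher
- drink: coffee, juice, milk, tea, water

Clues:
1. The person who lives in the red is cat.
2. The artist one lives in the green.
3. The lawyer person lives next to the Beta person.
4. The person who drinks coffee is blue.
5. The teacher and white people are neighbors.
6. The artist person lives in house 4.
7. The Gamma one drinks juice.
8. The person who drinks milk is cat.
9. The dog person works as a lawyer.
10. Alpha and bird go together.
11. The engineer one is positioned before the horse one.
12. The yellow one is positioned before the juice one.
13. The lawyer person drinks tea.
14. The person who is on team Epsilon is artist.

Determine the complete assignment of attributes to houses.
Solution:

House | Color | Team | Pet | Profession | Drink
-----------------------------------------------
  1   | yellow | Delta | dog | lawyer | tea
  2   | red | Beta | cat | teacher | milk
  3   | white | Gamma | fish | engineer | juice
  4   | green | Epsilon | horse | artist | water
  5   | blue | Alpha | bird | doctor | coffee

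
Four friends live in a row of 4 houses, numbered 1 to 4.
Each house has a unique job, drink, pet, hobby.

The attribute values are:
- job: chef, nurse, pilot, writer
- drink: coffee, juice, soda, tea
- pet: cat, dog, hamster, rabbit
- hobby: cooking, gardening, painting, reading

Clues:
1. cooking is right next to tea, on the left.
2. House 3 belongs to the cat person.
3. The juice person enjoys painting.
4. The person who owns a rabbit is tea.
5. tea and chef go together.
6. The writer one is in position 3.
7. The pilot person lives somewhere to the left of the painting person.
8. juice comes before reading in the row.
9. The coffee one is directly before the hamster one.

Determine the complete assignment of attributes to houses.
Solution:

House | Job | Drink | Pet | Hobby
---------------------------------
  1   | pilot | coffee | dog | gardening
  2   | nurse | juice | hamster | painting
  3   | writer | soda | cat | cooking
  4   | chef | tea | rabbit | reading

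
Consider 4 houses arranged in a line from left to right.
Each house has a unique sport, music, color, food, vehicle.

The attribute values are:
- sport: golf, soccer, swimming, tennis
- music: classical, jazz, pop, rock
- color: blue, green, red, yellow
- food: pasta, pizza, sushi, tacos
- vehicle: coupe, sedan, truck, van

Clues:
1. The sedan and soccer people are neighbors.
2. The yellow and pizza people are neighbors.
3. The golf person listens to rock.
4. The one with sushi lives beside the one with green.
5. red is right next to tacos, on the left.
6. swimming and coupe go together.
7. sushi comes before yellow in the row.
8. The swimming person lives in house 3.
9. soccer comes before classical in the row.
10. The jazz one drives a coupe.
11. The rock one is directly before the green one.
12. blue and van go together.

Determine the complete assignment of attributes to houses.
Solution:

House | Sport | Music | Color | Food | Vehicle
----------------------------------------------
  1   | golf | rock | red | sushi | sedan
  2   | soccer | pop | green | tacos | truck
  3   | swimming | jazz | yellow | pasta | coupe
  4   | tennis | classical | blue | pizza | van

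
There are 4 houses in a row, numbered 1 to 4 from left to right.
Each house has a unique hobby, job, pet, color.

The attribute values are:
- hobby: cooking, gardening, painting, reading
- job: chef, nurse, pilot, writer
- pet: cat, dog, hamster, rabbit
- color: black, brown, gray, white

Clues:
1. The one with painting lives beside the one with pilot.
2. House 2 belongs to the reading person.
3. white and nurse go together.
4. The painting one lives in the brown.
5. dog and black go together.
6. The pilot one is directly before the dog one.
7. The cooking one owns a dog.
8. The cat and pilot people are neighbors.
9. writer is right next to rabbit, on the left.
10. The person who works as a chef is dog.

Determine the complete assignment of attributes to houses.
Solution:

House | Hobby | Job | Pet | Color
---------------------------------
  1   | painting | writer | cat | brown
  2   | reading | pilot | rabbit | gray
  3   | cooking | chef | dog | black
  4   | gardening | nurse | hamster | white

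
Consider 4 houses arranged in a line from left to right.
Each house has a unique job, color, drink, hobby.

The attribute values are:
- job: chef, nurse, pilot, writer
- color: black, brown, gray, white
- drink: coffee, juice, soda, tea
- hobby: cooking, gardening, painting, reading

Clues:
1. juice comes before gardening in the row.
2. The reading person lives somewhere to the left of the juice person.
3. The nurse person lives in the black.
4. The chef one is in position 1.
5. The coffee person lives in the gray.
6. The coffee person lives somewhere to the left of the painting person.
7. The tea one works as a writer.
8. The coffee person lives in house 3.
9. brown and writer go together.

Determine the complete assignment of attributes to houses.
Solution:

House | Job | Color | Drink | Hobby
-----------------------------------
  1   | chef | white | soda | reading
  2   | nurse | black | juice | cooking
  3   | pilot | gray | coffee | gardening
  4   | writer | brown | tea | painting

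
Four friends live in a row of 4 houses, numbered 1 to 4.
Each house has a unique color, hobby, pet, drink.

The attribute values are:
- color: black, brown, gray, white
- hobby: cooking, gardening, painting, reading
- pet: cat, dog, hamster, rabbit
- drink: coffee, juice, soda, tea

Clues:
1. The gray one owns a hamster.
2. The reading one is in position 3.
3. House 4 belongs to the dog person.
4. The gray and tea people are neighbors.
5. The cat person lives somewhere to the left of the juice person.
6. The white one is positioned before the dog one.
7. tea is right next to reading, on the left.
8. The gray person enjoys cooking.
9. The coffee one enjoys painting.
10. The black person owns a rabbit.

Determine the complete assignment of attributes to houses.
Solution:

House | Color | Hobby | Pet | Drink
-----------------------------------
  1   | gray | cooking | hamster | soda
  2   | white | gardening | cat | tea
  3   | black | reading | rabbit | juice
  4   | brown | painting | dog | coffee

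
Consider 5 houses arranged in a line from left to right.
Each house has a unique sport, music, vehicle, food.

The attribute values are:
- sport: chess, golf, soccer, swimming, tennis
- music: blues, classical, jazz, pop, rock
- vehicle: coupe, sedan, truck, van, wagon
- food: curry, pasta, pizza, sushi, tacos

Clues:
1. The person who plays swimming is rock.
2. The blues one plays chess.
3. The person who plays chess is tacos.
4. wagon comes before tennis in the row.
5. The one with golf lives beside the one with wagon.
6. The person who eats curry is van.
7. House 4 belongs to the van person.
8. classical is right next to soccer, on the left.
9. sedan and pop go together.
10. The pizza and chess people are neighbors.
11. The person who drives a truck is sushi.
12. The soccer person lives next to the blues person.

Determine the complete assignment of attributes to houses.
Solution:

House | Sport | Music | Vehicle | Food
--------------------------------------
  1   | golf | classical | truck | sushi
  2   | soccer | jazz | wagon | pizza
  3   | chess | blues | coupe | tacos
  4   | swimming | rock | van | curry
  5   | tennis | pop | sedan | pasta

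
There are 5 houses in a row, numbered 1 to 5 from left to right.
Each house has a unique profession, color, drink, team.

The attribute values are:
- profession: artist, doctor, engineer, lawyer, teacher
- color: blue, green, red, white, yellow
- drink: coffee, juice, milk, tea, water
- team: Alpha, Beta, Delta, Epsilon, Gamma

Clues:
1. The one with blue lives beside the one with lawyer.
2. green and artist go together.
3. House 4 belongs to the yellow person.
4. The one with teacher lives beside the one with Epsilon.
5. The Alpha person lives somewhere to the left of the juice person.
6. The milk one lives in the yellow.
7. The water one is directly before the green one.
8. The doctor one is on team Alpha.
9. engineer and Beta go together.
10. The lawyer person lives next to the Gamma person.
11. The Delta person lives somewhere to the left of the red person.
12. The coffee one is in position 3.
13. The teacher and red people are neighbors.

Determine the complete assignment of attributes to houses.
Solution:

House | Profession | Color | Drink | Team
-----------------------------------------
  1   | teacher | blue | tea | Delta
  2   | lawyer | red | water | Epsilon
  3   | artist | green | coffee | Gamma
  4   | doctor | yellow | milk | Alpha
  5   | engineer | white | juice | Beta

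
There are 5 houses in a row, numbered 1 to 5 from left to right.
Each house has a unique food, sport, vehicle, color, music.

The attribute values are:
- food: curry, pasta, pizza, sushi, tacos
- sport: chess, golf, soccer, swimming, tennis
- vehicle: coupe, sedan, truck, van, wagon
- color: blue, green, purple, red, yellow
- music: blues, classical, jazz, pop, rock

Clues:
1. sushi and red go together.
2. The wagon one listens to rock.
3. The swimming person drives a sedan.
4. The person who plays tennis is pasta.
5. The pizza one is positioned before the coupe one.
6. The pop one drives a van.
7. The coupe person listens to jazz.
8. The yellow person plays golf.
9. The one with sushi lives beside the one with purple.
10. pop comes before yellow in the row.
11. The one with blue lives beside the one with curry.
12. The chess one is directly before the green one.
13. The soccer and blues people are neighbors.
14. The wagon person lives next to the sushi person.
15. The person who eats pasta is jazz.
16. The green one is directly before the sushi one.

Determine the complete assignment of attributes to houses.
Solution:

House | Food | Sport | Vehicle | Color | Music
----------------------------------------------
  1   | pizza | chess | van | blue | pop
  2   | curry | soccer | wagon | green | rock
  3   | sushi | swimming | sedan | red | blues
  4   | pasta | tennis | coupe | purple | jazz
  5   | tacos | golf | truck | yellow | classical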